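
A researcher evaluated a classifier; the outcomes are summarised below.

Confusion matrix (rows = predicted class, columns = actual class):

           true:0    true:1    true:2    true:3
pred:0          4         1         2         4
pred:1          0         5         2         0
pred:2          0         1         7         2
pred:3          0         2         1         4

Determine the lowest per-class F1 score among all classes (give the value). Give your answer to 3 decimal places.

0.471

Per-class F1 score (2·TP/(2·TP+FP+FN)):
  0: TP=4, FP=1+2+4=7, FN=0+0+0=0 → 8/15 = 0.5333
  1: TP=5, FP=0+2+0=2, FN=1+1+2=4 → 10/16 = 0.6250
  2: TP=7, FP=0+1+2=3, FN=2+2+1=5 → 14/22 = 0.6364
  3: TP=4, FP=0+2+1=3, FN=4+0+2=6 → 8/17 = 0.4706
Lowest is class '3' with F1 score = 0.471.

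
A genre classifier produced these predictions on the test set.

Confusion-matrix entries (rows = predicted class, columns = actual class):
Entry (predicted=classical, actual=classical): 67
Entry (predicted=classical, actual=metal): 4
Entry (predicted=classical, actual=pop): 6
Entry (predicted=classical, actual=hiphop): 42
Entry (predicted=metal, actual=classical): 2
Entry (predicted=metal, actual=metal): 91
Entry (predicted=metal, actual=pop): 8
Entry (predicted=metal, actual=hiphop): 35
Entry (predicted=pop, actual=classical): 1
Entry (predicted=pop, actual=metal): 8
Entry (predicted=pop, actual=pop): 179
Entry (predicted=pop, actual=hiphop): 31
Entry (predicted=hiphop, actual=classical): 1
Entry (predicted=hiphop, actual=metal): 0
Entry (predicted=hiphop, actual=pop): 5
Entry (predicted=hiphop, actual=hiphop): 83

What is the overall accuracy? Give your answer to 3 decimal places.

0.746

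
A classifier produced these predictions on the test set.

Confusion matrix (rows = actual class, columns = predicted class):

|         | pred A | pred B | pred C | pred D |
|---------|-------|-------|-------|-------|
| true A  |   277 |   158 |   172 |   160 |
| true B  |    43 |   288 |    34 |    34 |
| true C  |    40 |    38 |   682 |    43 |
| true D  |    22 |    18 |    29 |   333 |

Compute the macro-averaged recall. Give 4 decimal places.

0.6902

Per-class recall (TP/(TP+FN)):
  A: TP=277, FN=158+172+160=490 → 277/767 = 0.36115
  B: TP=288, FN=43+34+34=111 → 288/399 = 0.72180
  C: TP=682, FN=40+38+43=121 → 682/803 = 0.84932
  D: TP=333, FN=22+18+29=69 → 333/402 = 0.82836
Macro-recall = mean = (0.36115 + 0.72180 + 0.84932 + 0.82836) / 4 = 0.6902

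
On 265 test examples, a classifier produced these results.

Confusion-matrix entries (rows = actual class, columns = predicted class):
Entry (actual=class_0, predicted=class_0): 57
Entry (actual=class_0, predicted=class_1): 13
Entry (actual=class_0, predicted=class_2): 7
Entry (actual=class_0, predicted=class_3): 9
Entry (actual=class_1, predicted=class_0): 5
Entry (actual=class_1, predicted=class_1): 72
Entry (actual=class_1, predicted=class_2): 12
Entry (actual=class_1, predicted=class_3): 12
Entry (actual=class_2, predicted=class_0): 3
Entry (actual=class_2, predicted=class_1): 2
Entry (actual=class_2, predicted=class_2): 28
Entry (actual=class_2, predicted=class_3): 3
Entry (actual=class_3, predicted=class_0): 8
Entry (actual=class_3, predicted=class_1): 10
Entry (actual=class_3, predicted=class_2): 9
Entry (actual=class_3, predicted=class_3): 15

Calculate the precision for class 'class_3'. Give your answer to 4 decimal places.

0.3846

One-vs-rest for 'class_3': TP = diagonal; FP = other classes predicted 'class_3'; FN = 'class_3' predicted as other.
precision = TP/(TP+FP).
class_3: TP=15, FP=9+12+3=24 → 15/39 = 0.38462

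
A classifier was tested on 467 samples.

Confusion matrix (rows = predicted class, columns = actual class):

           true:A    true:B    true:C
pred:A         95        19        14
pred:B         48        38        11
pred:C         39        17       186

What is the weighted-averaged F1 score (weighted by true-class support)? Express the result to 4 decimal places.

0.6803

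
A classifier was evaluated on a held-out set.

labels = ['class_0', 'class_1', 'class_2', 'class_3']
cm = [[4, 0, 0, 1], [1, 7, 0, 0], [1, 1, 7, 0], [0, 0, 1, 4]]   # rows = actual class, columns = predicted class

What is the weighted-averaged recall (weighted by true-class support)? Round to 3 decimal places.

0.815

Per-class recall (TP/(TP+FN)):
  class_0: TP=4, FN=0+0+1=1 → 4/5 = 0.8000
  class_1: TP=7, FN=1+0+0=1 → 7/8 = 0.8750
  class_2: TP=7, FN=1+1+0=2 → 7/9 = 0.7778
  class_3: TP=4, FN=0+0+1=1 → 4/5 = 0.8000
Weighted-recall = Σ (supportᵢ/N)·recallᵢ with N=27: (5/27)·0.8000 + (8/27)·0.8750 + (9/27)·0.7778 + (5/27)·0.8000 = 0.815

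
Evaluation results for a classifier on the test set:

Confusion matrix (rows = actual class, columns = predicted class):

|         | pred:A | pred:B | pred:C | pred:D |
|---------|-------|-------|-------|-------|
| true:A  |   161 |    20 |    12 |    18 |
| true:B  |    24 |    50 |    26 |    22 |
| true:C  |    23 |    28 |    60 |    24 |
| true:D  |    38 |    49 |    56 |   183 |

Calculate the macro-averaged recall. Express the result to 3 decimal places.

0.545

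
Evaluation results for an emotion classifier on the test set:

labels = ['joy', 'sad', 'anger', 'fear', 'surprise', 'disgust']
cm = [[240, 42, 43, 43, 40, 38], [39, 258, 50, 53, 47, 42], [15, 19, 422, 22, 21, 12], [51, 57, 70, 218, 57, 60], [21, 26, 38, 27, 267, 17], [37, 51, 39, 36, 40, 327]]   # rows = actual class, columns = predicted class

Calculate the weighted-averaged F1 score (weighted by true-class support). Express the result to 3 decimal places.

0.594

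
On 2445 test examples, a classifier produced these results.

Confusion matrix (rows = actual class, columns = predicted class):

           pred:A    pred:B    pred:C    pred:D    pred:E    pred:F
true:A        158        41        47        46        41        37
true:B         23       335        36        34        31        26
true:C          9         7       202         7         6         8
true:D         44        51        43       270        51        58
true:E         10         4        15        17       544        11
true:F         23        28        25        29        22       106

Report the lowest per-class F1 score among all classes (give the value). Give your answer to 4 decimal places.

0.4426

Per-class F1 score (2·TP/(2·TP+FP+FN)):
  A: TP=158, FP=23+9+44+10+23=109, FN=41+47+46+41+37=212 → 316/637 = 0.49608
  B: TP=335, FP=41+7+51+4+28=131, FN=23+36+34+31+26=150 → 670/951 = 0.70452
  C: TP=202, FP=47+36+43+15+25=166, FN=9+7+7+6+8=37 → 404/607 = 0.66557
  D: TP=270, FP=46+34+7+17+29=133, FN=44+51+43+51+58=247 → 540/920 = 0.58696
  E: TP=544, FP=41+31+6+51+22=151, FN=10+4+15+17+11=57 → 1088/1296 = 0.83951
  F: TP=106, FP=37+26+8+58+11=140, FN=23+28+25+29+22=127 → 212/479 = 0.44259
Lowest is class 'F' with F1 score = 0.4426.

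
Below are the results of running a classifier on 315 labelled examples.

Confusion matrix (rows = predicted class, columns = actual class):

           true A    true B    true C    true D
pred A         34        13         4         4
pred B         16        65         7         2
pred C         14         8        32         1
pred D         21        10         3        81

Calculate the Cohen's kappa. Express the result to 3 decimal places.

0.557

Observed agreement pₒ = trace/N = 212/315 = 0.6730
Expected agreement pₑ = Σ (rowᵢ·colᵢ)/N² = (85·55 + 96·90 + 46·55 + 88·115)/315² = 0.2617
κ = (pₒ − pₑ)/(1 − pₑ) = (0.6730 − 0.2617)/(1 − 0.2617) = 0.557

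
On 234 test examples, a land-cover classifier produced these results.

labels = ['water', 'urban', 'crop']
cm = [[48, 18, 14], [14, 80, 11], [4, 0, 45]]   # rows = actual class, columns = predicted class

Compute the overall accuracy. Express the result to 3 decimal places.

0.739

Accuracy = trace / total = (48+80+45=173) / 234 = 173/234 = 0.739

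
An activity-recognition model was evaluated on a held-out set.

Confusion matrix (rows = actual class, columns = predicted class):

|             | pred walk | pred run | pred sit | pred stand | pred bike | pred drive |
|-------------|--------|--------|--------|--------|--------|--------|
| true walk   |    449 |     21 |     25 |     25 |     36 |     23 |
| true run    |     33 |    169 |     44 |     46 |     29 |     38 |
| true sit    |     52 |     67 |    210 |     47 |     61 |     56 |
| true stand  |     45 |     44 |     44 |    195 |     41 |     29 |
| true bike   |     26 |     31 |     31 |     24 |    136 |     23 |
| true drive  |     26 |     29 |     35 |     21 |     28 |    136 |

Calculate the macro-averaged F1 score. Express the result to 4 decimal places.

0.5207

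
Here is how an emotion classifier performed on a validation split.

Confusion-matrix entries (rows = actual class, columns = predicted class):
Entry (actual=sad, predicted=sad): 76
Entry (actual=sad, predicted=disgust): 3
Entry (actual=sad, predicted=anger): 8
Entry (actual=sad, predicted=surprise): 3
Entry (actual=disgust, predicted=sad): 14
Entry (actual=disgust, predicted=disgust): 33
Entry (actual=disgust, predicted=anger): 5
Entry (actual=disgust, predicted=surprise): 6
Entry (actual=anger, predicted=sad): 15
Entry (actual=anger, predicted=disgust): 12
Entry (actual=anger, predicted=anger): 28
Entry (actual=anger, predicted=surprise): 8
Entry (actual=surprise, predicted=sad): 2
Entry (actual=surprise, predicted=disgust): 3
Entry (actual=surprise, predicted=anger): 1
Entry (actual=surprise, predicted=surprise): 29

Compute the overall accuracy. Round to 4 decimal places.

0.6748

Accuracy = trace / total = (76+33+28+29=166) / 246 = 166/246 = 0.6748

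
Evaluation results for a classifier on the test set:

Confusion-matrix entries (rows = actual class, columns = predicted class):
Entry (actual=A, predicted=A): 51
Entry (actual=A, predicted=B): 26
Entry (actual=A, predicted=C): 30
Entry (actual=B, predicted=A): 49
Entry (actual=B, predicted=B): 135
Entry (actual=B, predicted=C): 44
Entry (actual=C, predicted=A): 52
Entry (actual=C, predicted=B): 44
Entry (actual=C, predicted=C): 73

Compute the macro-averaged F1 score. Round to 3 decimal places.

Per-class F1 score (2·TP/(2·TP+FP+FN)):
  A: TP=51, FP=49+52=101, FN=26+30=56 → 102/259 = 0.3938
  B: TP=135, FP=26+44=70, FN=49+44=93 → 270/433 = 0.6236
  C: TP=73, FP=30+44=74, FN=52+44=96 → 146/316 = 0.4620
Macro-F1 score = mean = (0.3938 + 0.6236 + 0.4620) / 3 = 0.493

0.493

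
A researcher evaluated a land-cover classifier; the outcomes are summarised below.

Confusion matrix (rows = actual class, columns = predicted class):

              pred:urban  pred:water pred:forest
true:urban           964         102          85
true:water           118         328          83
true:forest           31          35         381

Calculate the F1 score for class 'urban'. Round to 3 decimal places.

0.852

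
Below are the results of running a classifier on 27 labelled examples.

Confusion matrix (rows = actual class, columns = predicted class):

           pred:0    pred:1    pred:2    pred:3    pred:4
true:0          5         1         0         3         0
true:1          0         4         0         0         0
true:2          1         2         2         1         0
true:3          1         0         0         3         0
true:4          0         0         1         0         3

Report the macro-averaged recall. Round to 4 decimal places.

Per-class recall (TP/(TP+FN)):
  0: TP=5, FN=1+0+3+0=4 → 5/9 = 0.55556
  1: TP=4, FN=0+0+0+0=0 → 4/4 = 1.00000
  2: TP=2, FN=1+2+1+0=4 → 2/6 = 0.33333
  3: TP=3, FN=1+0+0+0=1 → 3/4 = 0.75000
  4: TP=3, FN=0+0+1+0=1 → 3/4 = 0.75000
Macro-recall = mean = (0.55556 + 1.00000 + 0.33333 + 0.75000 + 0.75000) / 5 = 0.6778

0.6778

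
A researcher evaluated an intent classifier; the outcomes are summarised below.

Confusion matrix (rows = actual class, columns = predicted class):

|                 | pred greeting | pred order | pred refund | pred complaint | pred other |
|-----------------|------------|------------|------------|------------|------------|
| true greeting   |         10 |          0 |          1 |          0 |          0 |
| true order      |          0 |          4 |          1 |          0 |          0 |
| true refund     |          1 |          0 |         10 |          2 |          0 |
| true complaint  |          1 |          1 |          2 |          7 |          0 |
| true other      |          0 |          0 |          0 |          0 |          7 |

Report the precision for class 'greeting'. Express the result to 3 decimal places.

Treat 'greeting' as positive and all other classes as negative.
precision = TP/(TP+FP).
greeting: TP=10, FP=0+1+1+0=2 → 10/12 = 0.8333

0.833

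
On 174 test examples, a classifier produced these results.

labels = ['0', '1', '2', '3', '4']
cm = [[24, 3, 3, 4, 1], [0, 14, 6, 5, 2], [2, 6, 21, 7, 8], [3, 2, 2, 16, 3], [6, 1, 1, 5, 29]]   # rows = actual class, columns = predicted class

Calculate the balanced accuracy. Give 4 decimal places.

0.5975

Balanced accuracy = mean of per-class recall.
  0: recall = 24/35 = 0.68571
  1: recall = 14/27 = 0.51852
  2: recall = 21/44 = 0.47727
  3: recall = 16/26 = 0.61538
  4: recall = 29/42 = 0.69048
Mean = (0.68571 + 0.51852 + 0.47727 + 0.61538 + 0.69048) / 5 = 0.5975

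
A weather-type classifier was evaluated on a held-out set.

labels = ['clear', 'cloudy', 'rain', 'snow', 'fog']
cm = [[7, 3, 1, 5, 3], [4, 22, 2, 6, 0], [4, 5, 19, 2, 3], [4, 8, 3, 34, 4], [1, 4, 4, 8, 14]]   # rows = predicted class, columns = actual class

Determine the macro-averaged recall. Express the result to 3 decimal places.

0.546

Per-class recall (TP/(TP+FN)):
  clear: TP=7, FN=4+4+4+1=13 → 7/20 = 0.3500
  cloudy: TP=22, FN=3+5+8+4=20 → 22/42 = 0.5238
  rain: TP=19, FN=1+2+3+4=10 → 19/29 = 0.6552
  snow: TP=34, FN=5+6+2+8=21 → 34/55 = 0.6182
  fog: TP=14, FN=3+0+3+4=10 → 14/24 = 0.5833
Macro-recall = mean = (0.3500 + 0.5238 + 0.6552 + 0.6182 + 0.5833) / 5 = 0.546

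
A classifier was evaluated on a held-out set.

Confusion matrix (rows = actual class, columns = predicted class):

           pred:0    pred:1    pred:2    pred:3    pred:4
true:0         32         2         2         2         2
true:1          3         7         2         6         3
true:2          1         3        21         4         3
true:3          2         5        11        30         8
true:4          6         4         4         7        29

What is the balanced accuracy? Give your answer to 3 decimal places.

0.581

Balanced accuracy = mean of per-class recall.
  0: recall = 32/40 = 0.8000
  1: recall = 7/21 = 0.3333
  2: recall = 21/32 = 0.6563
  3: recall = 30/56 = 0.5357
  4: recall = 29/50 = 0.5800
Mean = (0.8000 + 0.3333 + 0.6563 + 0.5357 + 0.5800) / 5 = 0.581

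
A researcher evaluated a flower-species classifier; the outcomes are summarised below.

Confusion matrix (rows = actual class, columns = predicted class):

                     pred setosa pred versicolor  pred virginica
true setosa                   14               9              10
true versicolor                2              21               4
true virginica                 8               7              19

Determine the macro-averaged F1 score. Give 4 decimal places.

0.5715

Per-class F1 score (2·TP/(2·TP+FP+FN)):
  setosa: TP=14, FP=2+8=10, FN=9+10=19 → 28/57 = 0.49123
  versicolor: TP=21, FP=9+7=16, FN=2+4=6 → 42/64 = 0.65625
  virginica: TP=19, FP=10+4=14, FN=8+7=15 → 38/67 = 0.56716
Macro-F1 score = mean = (0.49123 + 0.65625 + 0.56716) / 3 = 0.5715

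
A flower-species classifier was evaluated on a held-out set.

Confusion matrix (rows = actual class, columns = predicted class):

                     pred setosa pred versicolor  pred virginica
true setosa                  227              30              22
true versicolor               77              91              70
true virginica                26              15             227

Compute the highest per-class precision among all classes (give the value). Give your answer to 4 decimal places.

0.7116

Per-class precision (TP/(TP+FP)):
  setosa: TP=227, FP=77+26=103 → 227/330 = 0.68788
  versicolor: TP=91, FP=30+15=45 → 91/136 = 0.66912
  virginica: TP=227, FP=22+70=92 → 227/319 = 0.71160
Highest is class 'virginica' with precision = 0.7116.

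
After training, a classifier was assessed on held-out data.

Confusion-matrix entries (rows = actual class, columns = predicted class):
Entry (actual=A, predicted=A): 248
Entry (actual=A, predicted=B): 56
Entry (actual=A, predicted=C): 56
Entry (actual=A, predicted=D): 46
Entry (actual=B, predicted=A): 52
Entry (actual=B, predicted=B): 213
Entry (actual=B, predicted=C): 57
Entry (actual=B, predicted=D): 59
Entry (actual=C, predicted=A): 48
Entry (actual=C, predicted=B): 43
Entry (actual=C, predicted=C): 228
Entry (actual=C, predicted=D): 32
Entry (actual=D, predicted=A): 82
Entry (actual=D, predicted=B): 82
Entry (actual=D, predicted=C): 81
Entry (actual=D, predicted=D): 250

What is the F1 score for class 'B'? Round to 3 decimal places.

0.550

Take TP from the diagonal, FP from the rest of the 'B' prediction marginal, FN from the rest of the 'B' actual marginal.
F1 score = 2·TP/(2·TP+FP+FN).
B: TP=213, FP=56+43+82=181, FN=52+57+59=168 → 426/775 = 0.5497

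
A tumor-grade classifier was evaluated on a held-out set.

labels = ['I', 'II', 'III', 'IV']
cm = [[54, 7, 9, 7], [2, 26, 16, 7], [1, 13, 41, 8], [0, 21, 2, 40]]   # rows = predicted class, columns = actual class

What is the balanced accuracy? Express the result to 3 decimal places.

0.646

Balanced accuracy = mean of per-class recall.
  I: recall = 54/57 = 0.9474
  II: recall = 26/67 = 0.3881
  III: recall = 41/68 = 0.6029
  IV: recall = 40/62 = 0.6452
Mean = (0.9474 + 0.3881 + 0.6029 + 0.6452) / 4 = 0.646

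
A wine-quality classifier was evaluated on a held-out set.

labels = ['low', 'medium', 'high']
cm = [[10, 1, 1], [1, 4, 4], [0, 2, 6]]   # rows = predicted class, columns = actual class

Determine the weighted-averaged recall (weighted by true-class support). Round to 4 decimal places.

0.6897

Per-class recall (TP/(TP+FN)):
  low: TP=10, FN=1+0=1 → 10/11 = 0.90909
  medium: TP=4, FN=1+2=3 → 4/7 = 0.57143
  high: TP=6, FN=1+4=5 → 6/11 = 0.54545
Weighted-recall = Σ (supportᵢ/N)·recallᵢ with N=29: (11/29)·0.90909 + (7/29)·0.57143 + (11/29)·0.54545 = 0.6897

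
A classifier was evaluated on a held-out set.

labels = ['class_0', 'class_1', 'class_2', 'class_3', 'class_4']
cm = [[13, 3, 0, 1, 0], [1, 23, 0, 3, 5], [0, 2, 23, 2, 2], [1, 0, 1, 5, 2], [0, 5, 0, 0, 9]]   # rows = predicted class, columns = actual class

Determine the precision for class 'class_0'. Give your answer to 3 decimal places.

precision = TP/(TP+FP).
class_0: TP=13, FP=3+0+1+0=4 → 13/17 = 0.7647

0.765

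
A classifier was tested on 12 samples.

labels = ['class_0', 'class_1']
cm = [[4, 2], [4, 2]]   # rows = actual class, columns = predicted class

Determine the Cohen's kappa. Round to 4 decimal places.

0.0000

Observed agreement pₒ = trace/N = 6/12 = 0.50000
Expected agreement pₑ = Σ (rowᵢ·colᵢ)/N² = (6·8 + 6·4)/12² = 0.50000
κ = (pₒ − pₑ)/(1 − pₑ) = (0.50000 − 0.50000)/(1 − 0.50000) = 0.0000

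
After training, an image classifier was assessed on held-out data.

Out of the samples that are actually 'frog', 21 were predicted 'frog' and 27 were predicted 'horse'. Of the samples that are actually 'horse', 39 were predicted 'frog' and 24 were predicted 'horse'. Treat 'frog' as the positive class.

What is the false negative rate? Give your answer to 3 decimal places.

FNR = FN/(FN+TP) = 27/(27+21) = 0.563

0.563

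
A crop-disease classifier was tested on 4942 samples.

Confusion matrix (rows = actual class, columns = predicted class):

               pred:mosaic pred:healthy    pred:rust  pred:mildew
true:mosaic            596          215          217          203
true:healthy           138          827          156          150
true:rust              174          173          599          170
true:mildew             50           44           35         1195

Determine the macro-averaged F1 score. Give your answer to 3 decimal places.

0.637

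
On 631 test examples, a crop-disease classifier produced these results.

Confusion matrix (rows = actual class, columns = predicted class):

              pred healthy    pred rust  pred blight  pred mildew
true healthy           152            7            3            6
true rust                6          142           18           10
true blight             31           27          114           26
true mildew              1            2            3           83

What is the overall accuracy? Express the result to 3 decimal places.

0.778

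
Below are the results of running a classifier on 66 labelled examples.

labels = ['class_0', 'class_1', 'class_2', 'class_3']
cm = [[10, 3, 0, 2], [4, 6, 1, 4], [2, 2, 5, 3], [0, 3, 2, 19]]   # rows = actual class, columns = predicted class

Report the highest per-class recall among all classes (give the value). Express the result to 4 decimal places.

Per-class recall (TP/(TP+FN)):
  class_0: TP=10, FN=3+0+2=5 → 10/15 = 0.66667
  class_1: TP=6, FN=4+1+4=9 → 6/15 = 0.40000
  class_2: TP=5, FN=2+2+3=7 → 5/12 = 0.41667
  class_3: TP=19, FN=0+3+2=5 → 19/24 = 0.79167
Highest is class 'class_3' with recall = 0.7917.

0.7917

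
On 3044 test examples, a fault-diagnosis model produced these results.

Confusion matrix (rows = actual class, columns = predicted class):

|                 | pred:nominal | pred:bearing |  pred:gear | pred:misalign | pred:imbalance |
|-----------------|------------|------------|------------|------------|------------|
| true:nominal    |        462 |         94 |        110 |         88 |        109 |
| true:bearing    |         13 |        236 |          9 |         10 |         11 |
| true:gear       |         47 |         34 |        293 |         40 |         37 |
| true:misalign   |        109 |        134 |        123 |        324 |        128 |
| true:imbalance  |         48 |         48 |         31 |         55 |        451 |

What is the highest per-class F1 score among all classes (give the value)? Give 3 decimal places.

0.659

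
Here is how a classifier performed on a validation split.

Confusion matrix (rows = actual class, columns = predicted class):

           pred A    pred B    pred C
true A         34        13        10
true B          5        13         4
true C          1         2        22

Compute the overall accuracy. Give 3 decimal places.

0.663

Accuracy = trace / total = (34+13+22=69) / 104 = 69/104 = 0.663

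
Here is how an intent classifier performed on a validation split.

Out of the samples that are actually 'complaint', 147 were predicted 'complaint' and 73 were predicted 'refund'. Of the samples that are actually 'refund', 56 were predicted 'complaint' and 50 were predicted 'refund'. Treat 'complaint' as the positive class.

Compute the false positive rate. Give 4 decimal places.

FPR = FP/(FP+TN) = 56/(56+50) = 0.5283

0.5283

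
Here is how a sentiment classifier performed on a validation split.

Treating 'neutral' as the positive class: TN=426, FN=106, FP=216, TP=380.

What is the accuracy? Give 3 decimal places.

0.715

Accuracy = (TP+TN)/N = (380+426)/1128 = 0.715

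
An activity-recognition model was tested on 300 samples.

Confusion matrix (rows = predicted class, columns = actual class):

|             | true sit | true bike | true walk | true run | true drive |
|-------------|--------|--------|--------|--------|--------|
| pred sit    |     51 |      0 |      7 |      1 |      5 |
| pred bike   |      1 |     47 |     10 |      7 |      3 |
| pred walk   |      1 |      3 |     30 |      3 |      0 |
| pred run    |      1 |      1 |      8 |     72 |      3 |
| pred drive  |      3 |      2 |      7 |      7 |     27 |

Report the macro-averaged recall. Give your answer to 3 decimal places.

Per-class recall (TP/(TP+FN)):
  sit: TP=51, FN=1+1+1+3=6 → 51/57 = 0.8947
  bike: TP=47, FN=0+3+1+2=6 → 47/53 = 0.8868
  walk: TP=30, FN=7+10+8+7=32 → 30/62 = 0.4839
  run: TP=72, FN=1+7+3+7=18 → 72/90 = 0.8000
  drive: TP=27, FN=5+3+0+3=11 → 27/38 = 0.7105
Macro-recall = mean = (0.8947 + 0.8868 + 0.4839 + 0.8000 + 0.7105) / 5 = 0.755

0.755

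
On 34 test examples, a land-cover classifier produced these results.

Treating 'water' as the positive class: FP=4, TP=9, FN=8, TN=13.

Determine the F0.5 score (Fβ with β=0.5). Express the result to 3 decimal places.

Fβ = (1+β²)·TP / ((1+β²)·TP + β²·FN + FP), with β²=1/4
= 1.25·9 / (1.25·9 + 0.25·8 + 4) = 0.652

0.652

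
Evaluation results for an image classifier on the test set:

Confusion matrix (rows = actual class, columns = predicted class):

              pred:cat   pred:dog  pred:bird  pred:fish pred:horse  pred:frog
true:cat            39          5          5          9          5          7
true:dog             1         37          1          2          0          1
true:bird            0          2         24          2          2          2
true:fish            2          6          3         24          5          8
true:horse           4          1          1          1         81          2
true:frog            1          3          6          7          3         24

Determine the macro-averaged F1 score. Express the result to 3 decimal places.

0.673

Per-class F1 score (2·TP/(2·TP+FP+FN)):
  cat: TP=39, FP=1+0+2+4+1=8, FN=5+5+9+5+7=31 → 78/117 = 0.6667
  dog: TP=37, FP=5+2+6+1+3=17, FN=1+1+2+0+1=5 → 74/96 = 0.7708
  bird: TP=24, FP=5+1+3+1+6=16, FN=0+2+2+2+2=8 → 48/72 = 0.6667
  fish: TP=24, FP=9+2+2+1+7=21, FN=2+6+3+5+8=24 → 48/93 = 0.5161
  horse: TP=81, FP=5+0+2+5+3=15, FN=4+1+1+1+2=9 → 162/186 = 0.8710
  frog: TP=24, FP=7+1+2+8+2=20, FN=1+3+6+7+3=20 → 48/88 = 0.5455
Macro-F1 score = mean = (0.6667 + 0.7708 + 0.6667 + 0.5161 + 0.8710 + 0.5455) / 6 = 0.673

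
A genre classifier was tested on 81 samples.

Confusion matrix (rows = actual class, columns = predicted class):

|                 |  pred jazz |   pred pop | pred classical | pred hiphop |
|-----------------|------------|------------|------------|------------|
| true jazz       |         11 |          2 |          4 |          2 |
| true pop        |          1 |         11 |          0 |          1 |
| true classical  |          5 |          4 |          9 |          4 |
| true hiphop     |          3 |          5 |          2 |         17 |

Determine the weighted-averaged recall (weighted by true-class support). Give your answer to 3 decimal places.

0.593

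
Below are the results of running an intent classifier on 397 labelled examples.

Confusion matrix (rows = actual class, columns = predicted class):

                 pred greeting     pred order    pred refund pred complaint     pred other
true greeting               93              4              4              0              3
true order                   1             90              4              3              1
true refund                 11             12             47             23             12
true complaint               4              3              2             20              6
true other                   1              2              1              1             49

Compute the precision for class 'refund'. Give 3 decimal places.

0.810

Treat 'refund' as positive and all other classes as negative.
precision = TP/(TP+FP).
refund: TP=47, FP=4+4+2+1=11 → 47/58 = 0.8103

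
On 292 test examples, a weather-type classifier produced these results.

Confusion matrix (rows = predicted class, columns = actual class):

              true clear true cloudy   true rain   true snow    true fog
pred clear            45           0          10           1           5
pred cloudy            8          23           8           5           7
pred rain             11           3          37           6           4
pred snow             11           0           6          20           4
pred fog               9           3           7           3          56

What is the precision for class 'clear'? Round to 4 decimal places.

0.7377

precision = TP/(TP+FP).
clear: TP=45, FP=0+10+1+5=16 → 45/61 = 0.73770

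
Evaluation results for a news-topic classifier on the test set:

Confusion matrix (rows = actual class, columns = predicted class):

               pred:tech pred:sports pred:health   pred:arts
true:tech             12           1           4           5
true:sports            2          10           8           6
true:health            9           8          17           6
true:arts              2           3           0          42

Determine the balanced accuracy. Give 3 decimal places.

0.562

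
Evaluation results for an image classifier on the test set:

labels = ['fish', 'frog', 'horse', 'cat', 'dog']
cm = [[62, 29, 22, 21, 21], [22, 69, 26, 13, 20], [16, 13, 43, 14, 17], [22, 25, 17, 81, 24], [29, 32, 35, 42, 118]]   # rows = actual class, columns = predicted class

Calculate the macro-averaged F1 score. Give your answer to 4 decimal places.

Per-class F1 score (2·TP/(2·TP+FP+FN)):
  fish: TP=62, FP=22+16+22+29=89, FN=29+22+21+21=93 → 124/306 = 0.40523
  frog: TP=69, FP=29+13+25+32=99, FN=22+26+13+20=81 → 138/318 = 0.43396
  horse: TP=43, FP=22+26+17+35=100, FN=16+13+14+17=60 → 86/246 = 0.34959
  cat: TP=81, FP=21+13+14+42=90, FN=22+25+17+24=88 → 162/340 = 0.47647
  dog: TP=118, FP=21+20+17+24=82, FN=29+32+35+42=138 → 236/456 = 0.51754
Macro-F1 score = mean = (0.40523 + 0.43396 + 0.34959 + 0.47647 + 0.51754) / 5 = 0.4366

0.4366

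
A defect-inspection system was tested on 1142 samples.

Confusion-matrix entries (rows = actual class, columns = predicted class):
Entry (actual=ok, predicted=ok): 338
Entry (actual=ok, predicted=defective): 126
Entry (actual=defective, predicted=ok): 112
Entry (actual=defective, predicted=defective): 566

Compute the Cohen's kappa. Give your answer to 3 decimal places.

Observed agreement pₒ = trace/N = 904/1142 = 0.7916
Expected agreement pₑ = Σ (rowᵢ·colᵢ)/N² = (464·450 + 678·692)/1142² = 0.5199
κ = (pₒ − pₑ)/(1 − pₑ) = (0.7916 − 0.5199)/(1 − 0.5199) = 0.566

0.566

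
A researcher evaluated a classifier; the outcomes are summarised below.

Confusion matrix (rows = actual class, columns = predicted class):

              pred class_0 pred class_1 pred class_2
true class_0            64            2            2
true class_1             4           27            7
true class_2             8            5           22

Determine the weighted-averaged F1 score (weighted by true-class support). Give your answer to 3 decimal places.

0.796

Per-class F1 score (2·TP/(2·TP+FP+FN)):
  class_0: TP=64, FP=4+8=12, FN=2+2=4 → 128/144 = 0.8889
  class_1: TP=27, FP=2+5=7, FN=4+7=11 → 54/72 = 0.7500
  class_2: TP=22, FP=2+7=9, FN=8+5=13 → 44/66 = 0.6667
Weighted-F1 score = Σ (supportᵢ/N)·F1 scoreᵢ with N=141: (68/141)·0.8889 + (38/141)·0.7500 + (35/141)·0.6667 = 0.796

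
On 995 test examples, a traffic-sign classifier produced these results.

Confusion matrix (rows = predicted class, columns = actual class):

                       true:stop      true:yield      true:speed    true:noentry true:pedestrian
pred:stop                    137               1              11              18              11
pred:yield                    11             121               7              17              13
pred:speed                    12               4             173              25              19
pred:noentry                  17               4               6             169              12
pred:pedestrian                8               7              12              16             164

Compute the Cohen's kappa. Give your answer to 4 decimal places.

0.7087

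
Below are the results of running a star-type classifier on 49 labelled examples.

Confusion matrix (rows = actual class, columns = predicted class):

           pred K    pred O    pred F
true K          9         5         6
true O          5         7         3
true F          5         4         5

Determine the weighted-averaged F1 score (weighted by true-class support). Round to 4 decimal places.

Per-class F1 score (2·TP/(2·TP+FP+FN)):
  K: TP=9, FP=5+5=10, FN=5+6=11 → 18/39 = 0.46154
  O: TP=7, FP=5+4=9, FN=5+3=8 → 14/31 = 0.45161
  F: TP=5, FP=6+3=9, FN=5+4=9 → 10/28 = 0.35714
Weighted-F1 score = Σ (supportᵢ/N)·F1 scoreᵢ with N=49: (20/49)·0.46154 + (15/49)·0.45161 + (14/49)·0.35714 = 0.4287

0.4287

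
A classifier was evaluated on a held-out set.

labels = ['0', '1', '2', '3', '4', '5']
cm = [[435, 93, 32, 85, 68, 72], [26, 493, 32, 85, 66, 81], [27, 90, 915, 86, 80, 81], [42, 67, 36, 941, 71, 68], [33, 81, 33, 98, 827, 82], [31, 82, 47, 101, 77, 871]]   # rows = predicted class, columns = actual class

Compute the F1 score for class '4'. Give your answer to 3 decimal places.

0.706

F1 score = 2·TP/(2·TP+FP+FN).
4: TP=827, FP=33+81+33+98+82=327, FN=68+66+80+71+77=362 → 1654/2343 = 0.7059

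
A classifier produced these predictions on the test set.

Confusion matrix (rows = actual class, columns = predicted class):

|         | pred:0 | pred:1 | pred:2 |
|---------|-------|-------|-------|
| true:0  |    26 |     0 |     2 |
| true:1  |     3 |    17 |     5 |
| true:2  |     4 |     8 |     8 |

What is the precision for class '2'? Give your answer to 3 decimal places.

Treat '2' as positive and all other classes as negative.
precision = TP/(TP+FP).
2: TP=8, FP=2+5=7 → 8/15 = 0.5333

0.533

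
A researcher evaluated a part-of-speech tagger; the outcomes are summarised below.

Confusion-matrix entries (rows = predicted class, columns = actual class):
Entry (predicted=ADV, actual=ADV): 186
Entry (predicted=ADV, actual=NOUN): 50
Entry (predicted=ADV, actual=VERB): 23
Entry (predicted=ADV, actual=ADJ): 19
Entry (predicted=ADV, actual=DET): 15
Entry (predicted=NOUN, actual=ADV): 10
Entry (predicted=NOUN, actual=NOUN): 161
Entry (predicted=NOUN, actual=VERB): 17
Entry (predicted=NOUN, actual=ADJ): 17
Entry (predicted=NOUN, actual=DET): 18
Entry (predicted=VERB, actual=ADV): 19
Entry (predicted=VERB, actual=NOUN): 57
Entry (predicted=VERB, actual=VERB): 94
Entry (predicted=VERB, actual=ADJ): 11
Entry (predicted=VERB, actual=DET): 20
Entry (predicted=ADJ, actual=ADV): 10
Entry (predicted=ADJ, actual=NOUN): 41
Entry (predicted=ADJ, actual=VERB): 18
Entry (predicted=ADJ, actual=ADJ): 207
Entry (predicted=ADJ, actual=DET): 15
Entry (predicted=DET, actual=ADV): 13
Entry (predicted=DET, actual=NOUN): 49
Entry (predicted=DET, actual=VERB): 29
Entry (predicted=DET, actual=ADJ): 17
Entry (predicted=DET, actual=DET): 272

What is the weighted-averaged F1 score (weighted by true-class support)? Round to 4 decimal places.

0.6562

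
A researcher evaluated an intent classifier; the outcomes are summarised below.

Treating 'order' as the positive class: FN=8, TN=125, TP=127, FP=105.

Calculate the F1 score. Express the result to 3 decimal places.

Precision = TP/(TP+FP) = 127/232 = 0.5474
Recall = TP/(TP+FN) = 127/135 = 0.9407
F1 = 2·TP/(2·TP+FP+FN) = 254/367 = 0.692

0.692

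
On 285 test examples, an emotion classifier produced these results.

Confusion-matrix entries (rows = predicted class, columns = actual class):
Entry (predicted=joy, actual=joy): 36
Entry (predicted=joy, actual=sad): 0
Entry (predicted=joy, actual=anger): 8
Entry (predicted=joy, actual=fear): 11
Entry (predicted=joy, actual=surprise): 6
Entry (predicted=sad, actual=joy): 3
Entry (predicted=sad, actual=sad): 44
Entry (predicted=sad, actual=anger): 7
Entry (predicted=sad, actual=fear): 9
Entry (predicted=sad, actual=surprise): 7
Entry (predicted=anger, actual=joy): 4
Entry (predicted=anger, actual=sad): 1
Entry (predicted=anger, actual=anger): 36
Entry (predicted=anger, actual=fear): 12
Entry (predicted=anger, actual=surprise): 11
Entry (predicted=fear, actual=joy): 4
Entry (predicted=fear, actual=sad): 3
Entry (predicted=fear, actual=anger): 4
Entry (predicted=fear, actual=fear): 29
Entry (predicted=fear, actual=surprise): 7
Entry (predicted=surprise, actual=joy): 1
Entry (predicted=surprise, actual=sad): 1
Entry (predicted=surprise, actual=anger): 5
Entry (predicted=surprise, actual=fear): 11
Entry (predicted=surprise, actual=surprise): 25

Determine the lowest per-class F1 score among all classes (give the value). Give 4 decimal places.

Per-class F1 score (2·TP/(2·TP+FP+FN)):
  joy: TP=36, FP=0+8+11+6=25, FN=3+4+4+1=12 → 72/109 = 0.66055
  sad: TP=44, FP=3+7+9+7=26, FN=0+1+3+1=5 → 88/119 = 0.73950
  anger: TP=36, FP=4+1+12+11=28, FN=8+7+4+5=24 → 72/124 = 0.58065
  fear: TP=29, FP=4+3+4+7=18, FN=11+9+12+11=43 → 58/119 = 0.48739
  surprise: TP=25, FP=1+1+5+11=18, FN=6+7+11+7=31 → 50/99 = 0.50505
Lowest is class 'fear' with F1 score = 0.4874.

0.4874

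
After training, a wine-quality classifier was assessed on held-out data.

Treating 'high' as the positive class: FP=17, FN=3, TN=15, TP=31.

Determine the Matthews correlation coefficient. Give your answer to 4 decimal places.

0.4270

MCC = (TP·TN − FP·FN) / √((TP+FP)(TP+FN)(TN+FP)(TN+FN))
Numerator = 31·15 − 17·3 = 414
Denominator = √(48·34·32·18) = √940032 = 969.5525
MCC = 414 / 969.5525 = 0.4270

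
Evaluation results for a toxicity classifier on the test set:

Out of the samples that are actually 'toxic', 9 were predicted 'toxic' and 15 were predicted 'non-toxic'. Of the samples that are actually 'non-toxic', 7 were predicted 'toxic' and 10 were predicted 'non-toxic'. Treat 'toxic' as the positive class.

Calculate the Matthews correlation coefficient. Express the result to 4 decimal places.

-0.0371

MCC = (TP·TN − FP·FN) / √((TP+FP)(TP+FN)(TN+FP)(TN+FN))
Numerator = 9·10 − 7·15 = -15
Denominator = √(16·24·17·25) = √163200 = 403.9802
MCC = -15 / 403.9802 = -0.0371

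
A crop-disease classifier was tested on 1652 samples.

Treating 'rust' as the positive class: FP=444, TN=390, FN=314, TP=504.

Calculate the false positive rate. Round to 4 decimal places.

FPR = FP/(FP+TN) = 444/(444+390) = 0.5324

0.5324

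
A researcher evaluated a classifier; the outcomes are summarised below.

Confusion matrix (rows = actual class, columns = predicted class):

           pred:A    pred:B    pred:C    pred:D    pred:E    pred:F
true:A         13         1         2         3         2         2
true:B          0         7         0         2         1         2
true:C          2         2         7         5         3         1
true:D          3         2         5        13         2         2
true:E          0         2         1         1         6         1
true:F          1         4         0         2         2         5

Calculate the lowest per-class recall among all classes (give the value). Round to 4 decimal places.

Per-class recall (TP/(TP+FN)):
  A: TP=13, FN=1+2+3+2+2=10 → 13/23 = 0.56522
  B: TP=7, FN=0+0+2+1+2=5 → 7/12 = 0.58333
  C: TP=7, FN=2+2+5+3+1=13 → 7/20 = 0.35000
  D: TP=13, FN=3+2+5+2+2=14 → 13/27 = 0.48148
  E: TP=6, FN=0+2+1+1+1=5 → 6/11 = 0.54545
  F: TP=5, FN=1+4+0+2+2=9 → 5/14 = 0.35714
Lowest is class 'C' with recall = 0.3500.

0.3500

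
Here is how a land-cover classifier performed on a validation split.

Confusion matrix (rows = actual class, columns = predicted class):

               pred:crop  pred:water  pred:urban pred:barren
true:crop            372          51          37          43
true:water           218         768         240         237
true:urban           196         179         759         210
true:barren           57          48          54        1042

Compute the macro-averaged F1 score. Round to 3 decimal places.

0.638

Per-class F1 score (2·TP/(2·TP+FP+FN)):
  crop: TP=372, FP=218+196+57=471, FN=51+37+43=131 → 744/1346 = 0.5527
  water: TP=768, FP=51+179+48=278, FN=218+240+237=695 → 1536/2509 = 0.6122
  urban: TP=759, FP=37+240+54=331, FN=196+179+210=585 → 1518/2434 = 0.6237
  barren: TP=1042, FP=43+237+210=490, FN=57+48+54=159 → 2084/2733 = 0.7625
Macro-F1 score = mean = (0.5527 + 0.6122 + 0.6237 + 0.7625) / 4 = 0.638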